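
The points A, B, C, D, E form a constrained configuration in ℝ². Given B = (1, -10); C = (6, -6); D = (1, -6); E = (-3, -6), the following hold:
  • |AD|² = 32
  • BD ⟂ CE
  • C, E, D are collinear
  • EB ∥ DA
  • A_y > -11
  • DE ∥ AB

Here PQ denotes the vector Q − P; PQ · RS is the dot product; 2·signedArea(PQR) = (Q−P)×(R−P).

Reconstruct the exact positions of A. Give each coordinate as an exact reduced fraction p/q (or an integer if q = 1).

A = (5, -10)

1. A_x = 5  [DE ∥ AB ∩ EB ∥ DA]
2. A_y = -10  [DE ∥ AB ∩ EB ∥ DA]
   → A = (5, -10)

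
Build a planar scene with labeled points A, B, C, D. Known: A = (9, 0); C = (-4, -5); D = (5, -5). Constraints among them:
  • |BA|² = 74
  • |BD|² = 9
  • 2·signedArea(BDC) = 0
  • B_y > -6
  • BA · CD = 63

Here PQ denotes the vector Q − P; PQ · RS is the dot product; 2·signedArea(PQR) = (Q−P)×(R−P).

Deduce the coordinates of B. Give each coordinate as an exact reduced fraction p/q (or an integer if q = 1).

B = (2, -5)

1. B_x = 2  [2·signedArea(BDC) = 0 ∩ BA · CD = 63]
2. B_y = -5  [2·signedArea(BDC) = 0 ∩ BA · CD = 63]
   → B = (2, -5)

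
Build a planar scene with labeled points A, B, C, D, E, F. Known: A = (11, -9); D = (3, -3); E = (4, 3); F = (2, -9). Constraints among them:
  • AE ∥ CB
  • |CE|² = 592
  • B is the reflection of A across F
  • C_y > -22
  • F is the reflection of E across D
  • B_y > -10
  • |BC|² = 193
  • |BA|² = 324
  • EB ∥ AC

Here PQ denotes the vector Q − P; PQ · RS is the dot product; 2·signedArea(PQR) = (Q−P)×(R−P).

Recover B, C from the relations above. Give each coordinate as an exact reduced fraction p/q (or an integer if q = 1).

B = (-7, -9)
C = (0, -21)

1. B_x = -7  [B is the reflection of A across F]
2. B_y = -9  [B is the reflection of A across F]
   → B = (-7, -9)
3. C_x = 0  [AE ∥ CB ∩ EB ∥ AC]
4. C_y = -21  [AE ∥ CB ∩ EB ∥ AC]
   → C = (0, -21)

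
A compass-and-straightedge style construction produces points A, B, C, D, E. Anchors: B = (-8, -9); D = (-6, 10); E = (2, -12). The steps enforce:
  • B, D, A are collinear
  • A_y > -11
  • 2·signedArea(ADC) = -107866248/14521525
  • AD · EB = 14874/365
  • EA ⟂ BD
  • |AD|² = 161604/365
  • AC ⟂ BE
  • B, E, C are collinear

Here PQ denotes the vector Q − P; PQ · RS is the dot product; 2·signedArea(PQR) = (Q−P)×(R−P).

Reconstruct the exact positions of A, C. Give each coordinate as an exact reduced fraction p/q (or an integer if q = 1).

1. A_x = -2994/365  [B, D, A are collinear ∩ EA ⟂ BD]
2. A_y = -3988/365  [B, D, A are collinear ∩ EA ⟂ BD]
   → A = (-2994/365, -3988/365)
3. C_x = -60918/7957  [B, E, C are collinear ∩ AC ⟂ BE]
4. C_y = -362172/39785  [B, E, C are collinear ∩ AC ⟂ BE]
   → C = (-60918/7957, -362172/39785)

A = (-2994/365, -3988/365)
C = (-60918/7957, -362172/39785)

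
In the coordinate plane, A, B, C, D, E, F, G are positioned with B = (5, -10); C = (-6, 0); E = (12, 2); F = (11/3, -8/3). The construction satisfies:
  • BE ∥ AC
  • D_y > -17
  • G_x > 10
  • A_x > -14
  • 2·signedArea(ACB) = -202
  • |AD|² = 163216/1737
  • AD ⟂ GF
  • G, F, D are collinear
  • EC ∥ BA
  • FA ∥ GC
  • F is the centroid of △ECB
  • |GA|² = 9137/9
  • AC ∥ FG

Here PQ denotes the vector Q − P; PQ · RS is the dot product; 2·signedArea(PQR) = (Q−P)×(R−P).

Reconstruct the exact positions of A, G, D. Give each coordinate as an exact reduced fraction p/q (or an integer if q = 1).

1. A_x = -13  [BE ∥ AC ∩ EC ∥ BA]
2. A_y = -12  [BE ∥ AC ∩ EC ∥ BA]
   → A = (-13, -12)
3. G_x = 32/3  [FA ∥ GC ∩ AC ∥ FG]
4. G_y = 28/3  [FA ∥ GC ∩ AC ∥ FG]
   → G = (32/3, 28/3)
5. D_x = -893/193  [G, F, D are collinear ∩ AD ⟂ GF]
6. D_y = -9776/579  [G, F, D are collinear ∩ AD ⟂ GF]
   → D = (-893/193, -9776/579)

A = (-13, -12)
D = (-893/193, -9776/579)
G = (32/3, 28/3)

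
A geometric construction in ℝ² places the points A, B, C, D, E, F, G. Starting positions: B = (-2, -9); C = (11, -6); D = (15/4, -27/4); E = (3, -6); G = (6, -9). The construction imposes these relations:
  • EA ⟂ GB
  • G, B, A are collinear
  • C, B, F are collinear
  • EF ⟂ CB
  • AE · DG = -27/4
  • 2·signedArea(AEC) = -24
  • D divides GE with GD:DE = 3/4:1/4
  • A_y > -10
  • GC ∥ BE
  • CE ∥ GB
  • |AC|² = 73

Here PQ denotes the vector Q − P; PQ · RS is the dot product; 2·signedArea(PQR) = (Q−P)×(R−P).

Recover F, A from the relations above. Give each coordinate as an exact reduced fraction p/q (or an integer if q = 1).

1. F_x = 303/89  [C, B, F are collinear ∩ EF ⟂ CB]
2. F_y = -690/89  [C, B, F are collinear ∩ EF ⟂ CB]
   → F = (303/89, -690/89)
3. A_x = 3  [G, B, A are collinear ∩ EA ⟂ GB]
4. A_y = -9  [G, B, A are collinear ∩ EA ⟂ GB]
   → A = (3, -9)

A = (3, -9)
F = (303/89, -690/89)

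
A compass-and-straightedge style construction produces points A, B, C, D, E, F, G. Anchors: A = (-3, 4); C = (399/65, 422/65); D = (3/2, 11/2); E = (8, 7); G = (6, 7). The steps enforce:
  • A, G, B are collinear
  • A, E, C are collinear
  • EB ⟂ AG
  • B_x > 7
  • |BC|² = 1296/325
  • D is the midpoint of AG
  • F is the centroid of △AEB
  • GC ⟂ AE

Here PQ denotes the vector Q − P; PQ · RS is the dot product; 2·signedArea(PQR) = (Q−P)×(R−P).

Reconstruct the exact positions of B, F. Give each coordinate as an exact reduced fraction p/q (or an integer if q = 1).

1. B_x = 39/5  [A, G, B are collinear ∩ EB ⟂ AG]
2. B_y = 38/5  [A, G, B are collinear ∩ EB ⟂ AG]
   → B = (39/5, 38/5)
3. F_x = 64/15  [F is the centroid of △AEB]
4. F_y = 31/5  [F is the centroid of △AEB]
   → F = (64/15, 31/5)

B = (39/5, 38/5)
F = (64/15, 31/5)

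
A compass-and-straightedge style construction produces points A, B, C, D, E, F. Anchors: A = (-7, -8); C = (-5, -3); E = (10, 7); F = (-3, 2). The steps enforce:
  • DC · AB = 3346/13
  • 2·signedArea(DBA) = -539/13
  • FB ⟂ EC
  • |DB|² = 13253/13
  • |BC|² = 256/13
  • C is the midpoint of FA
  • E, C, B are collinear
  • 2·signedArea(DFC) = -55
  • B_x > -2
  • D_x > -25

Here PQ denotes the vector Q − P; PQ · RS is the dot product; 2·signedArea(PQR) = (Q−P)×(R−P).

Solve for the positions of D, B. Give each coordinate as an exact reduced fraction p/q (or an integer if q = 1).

B = (-17/13, -7/13)
D = (-24, -23)

1. B_x = -17/13  [E, C, B are collinear ∩ FB ⟂ EC]
2. B_y = -7/13  [E, C, B are collinear ∩ FB ⟂ EC]
   → B = (-17/13, -7/13)
3. D_x = -24  [2·signedArea(DFC) = -55 ∩ 2·signedArea(DBA) = -539/13]
4. D_y = -23  [2·signedArea(DFC) = -55 ∩ 2·signedArea(DBA) = -539/13]
   → D = (-24, -23)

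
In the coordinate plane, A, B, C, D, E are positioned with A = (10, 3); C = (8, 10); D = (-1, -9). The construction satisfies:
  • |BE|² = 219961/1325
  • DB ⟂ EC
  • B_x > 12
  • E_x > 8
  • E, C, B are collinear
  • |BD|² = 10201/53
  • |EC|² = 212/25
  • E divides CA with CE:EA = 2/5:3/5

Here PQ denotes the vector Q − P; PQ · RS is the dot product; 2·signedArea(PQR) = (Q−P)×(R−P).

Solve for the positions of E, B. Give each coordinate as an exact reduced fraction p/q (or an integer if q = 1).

1. E_x = 44/5  [E divides CA with CE:EA = 2/5:3/5]
2. E_y = 36/5  [E divides CA with CE:EA = 2/5:3/5]
   → E = (44/5, 36/5)
3. B_x = 654/53  [E, C, B are collinear ∩ DB ⟂ EC]
4. B_y = -275/53  [E, C, B are collinear ∩ DB ⟂ EC]
   → B = (654/53, -275/53)

B = (654/53, -275/53)
E = (44/5, 36/5)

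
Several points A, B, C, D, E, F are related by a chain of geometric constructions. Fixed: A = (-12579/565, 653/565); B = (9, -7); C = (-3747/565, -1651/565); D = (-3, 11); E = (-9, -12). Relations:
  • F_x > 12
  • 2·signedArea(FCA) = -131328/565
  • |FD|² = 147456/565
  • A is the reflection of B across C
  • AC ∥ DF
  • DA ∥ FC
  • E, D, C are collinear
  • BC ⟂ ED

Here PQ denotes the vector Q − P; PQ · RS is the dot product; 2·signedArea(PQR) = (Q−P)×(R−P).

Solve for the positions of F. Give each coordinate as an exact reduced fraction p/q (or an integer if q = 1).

1. F_x = 7137/565  [DA ∥ FC ∩ AC ∥ DF]
2. F_y = 3911/565  [DA ∥ FC ∩ AC ∥ DF]
   → F = (7137/565, 3911/565)

F = (7137/565, 3911/565)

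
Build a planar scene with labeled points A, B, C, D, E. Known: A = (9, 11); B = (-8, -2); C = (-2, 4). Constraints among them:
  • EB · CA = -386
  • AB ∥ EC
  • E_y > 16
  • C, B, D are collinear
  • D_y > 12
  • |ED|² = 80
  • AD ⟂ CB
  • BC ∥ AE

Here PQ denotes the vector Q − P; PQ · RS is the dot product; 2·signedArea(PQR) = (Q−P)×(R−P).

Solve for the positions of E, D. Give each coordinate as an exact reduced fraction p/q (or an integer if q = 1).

D = (7, 13)
E = (15, 17)

1. E_x = 15  [AB ∥ EC ∩ BC ∥ AE]
2. E_y = 17  [AB ∥ EC ∩ BC ∥ AE]
   → E = (15, 17)
3. D_x = 7  [C, B, D are collinear ∩ AD ⟂ CB]
4. D_y = 13  [C, B, D are collinear ∩ AD ⟂ CB]
   → D = (7, 13)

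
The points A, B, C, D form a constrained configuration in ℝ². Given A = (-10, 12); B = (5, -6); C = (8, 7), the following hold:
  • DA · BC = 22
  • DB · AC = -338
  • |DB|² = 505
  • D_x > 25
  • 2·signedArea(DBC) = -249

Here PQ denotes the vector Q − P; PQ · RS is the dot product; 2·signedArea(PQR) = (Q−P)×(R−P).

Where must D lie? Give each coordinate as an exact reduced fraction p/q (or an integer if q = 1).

D = (26, 2)

1. D_x = 26  [2·signedArea(DBC) = -249 ∩ DB · AC = -338]
2. D_y = 2  [2·signedArea(DBC) = -249 ∩ DB · AC = -338]
   → D = (26, 2)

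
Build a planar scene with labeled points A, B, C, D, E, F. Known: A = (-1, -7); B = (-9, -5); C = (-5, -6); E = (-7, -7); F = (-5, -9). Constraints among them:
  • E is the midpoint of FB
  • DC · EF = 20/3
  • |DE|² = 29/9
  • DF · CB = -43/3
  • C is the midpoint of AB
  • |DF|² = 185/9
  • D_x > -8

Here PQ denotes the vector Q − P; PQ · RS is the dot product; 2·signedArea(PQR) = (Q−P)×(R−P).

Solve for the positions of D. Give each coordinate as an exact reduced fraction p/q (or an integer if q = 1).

D = (-23/3, -16/3)

1. D_x = -23/3  [DF · CB = -43/3 ∩ DC · EF = 20/3]
2. D_y = -16/3  [DF · CB = -43/3 ∩ DC · EF = 20/3]
   → D = (-23/3, -16/3)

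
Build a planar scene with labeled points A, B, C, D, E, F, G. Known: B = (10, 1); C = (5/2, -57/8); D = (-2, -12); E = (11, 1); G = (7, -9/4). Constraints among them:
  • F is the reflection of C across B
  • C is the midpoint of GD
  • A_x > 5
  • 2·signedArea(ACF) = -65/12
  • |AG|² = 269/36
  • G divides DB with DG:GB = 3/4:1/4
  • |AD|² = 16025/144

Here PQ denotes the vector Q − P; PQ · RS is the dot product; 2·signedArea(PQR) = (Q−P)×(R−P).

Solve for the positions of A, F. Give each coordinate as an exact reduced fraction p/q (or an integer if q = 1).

A = (16/3, -53/12)
F = (35/2, 73/8)

1. F_x = 35/2  [F is the reflection of C across B]
2. F_y = 73/8  [F is the reflection of C across B]
   → F = (35/2, 73/8)
3. A_x = 16/3  [line -65/4·x + 15·y + 1835/12 = 0 ∩ |AD|² = 16025/144]
4. A_y = -53/12  [line -65/4·x + 15·y + 1835/12 = 0 ∩ |AD|² = 16025/144]
   → A = (16/3, -53/12)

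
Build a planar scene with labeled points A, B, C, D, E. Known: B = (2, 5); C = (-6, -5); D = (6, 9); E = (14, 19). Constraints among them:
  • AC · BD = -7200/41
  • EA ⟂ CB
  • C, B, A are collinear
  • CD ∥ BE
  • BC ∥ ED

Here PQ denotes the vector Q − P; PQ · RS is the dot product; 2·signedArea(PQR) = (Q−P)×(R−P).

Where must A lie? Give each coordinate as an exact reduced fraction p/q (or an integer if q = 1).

1. A_x = 554/41  [C, B, A are collinear ∩ EA ⟂ CB]
2. A_y = 795/41  [C, B, A are collinear ∩ EA ⟂ CB]
   → A = (554/41, 795/41)

A = (554/41, 795/41)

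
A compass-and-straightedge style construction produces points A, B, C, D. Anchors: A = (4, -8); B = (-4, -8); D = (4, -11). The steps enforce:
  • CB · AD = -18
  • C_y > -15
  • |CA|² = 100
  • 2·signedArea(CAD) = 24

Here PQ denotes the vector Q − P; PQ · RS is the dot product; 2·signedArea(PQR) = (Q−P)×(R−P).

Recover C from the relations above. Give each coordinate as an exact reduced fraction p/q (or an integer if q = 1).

1. C_x = 12  [2·signedArea(CAD) = 24 ∩ CB · AD = -18]
2. C_y = -14  [2·signedArea(CAD) = 24 ∩ CB · AD = -18]
   → C = (12, -14)

C = (12, -14)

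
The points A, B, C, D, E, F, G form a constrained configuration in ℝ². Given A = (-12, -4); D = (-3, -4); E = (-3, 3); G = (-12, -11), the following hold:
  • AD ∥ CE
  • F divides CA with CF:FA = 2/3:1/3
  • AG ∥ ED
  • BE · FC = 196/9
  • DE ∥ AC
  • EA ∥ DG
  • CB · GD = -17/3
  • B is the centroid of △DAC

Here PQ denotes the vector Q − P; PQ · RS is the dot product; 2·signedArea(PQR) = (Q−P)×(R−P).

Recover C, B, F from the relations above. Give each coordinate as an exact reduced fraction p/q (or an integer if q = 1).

B = (-9, -5/3)
C = (-12, 3)
F = (-12, -5/3)

1. C_x = -12  [AD ∥ CE ∩ DE ∥ AC]
2. C_y = 3  [AD ∥ CE ∩ DE ∥ AC]
   → C = (-12, 3)
3. B_x = -9  [B is the centroid of △DAC]
4. B_y = -5/3  [B is the centroid of △DAC]
   → B = (-9, -5/3)
5. F_x = -12  [F divides CA with CF:FA = 2/3:1/3]
6. F_y = -5/3  [F divides CA with CF:FA = 2/3:1/3]
   → F = (-12, -5/3)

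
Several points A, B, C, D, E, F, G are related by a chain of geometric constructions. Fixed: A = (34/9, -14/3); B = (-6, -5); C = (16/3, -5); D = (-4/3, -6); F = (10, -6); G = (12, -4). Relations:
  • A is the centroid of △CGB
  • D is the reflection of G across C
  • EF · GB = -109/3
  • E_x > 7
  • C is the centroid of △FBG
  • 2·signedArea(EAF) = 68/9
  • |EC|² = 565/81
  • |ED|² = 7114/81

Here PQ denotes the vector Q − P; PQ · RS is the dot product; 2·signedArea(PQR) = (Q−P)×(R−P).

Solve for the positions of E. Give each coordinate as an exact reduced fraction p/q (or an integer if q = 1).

E = (71/9, -13/3)

1. E_x = 71/9  [2·signedArea(EAF) = 68/9 ∩ EF · GB = -109/3]
2. E_y = -13/3  [2·signedArea(EAF) = 68/9 ∩ EF · GB = -109/3]
   → E = (71/9, -13/3)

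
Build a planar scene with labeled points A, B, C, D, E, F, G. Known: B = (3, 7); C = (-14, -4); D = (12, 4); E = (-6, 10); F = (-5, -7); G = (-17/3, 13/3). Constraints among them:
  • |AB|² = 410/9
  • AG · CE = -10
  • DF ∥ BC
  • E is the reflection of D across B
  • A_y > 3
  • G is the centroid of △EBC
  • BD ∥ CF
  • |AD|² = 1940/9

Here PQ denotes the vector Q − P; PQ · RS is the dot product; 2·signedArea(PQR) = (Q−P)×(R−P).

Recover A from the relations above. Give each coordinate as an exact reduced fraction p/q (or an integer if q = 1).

A = (-8/3, 10/3)

1. A_x = -8/3  [line -8·x + -14·y + 76/3 = 0 ∩ |AB|² = 410/9]
2. A_y = 10/3  [line -8·x + -14·y + 76/3 = 0 ∩ |AB|² = 410/9]
   → A = (-8/3, 10/3)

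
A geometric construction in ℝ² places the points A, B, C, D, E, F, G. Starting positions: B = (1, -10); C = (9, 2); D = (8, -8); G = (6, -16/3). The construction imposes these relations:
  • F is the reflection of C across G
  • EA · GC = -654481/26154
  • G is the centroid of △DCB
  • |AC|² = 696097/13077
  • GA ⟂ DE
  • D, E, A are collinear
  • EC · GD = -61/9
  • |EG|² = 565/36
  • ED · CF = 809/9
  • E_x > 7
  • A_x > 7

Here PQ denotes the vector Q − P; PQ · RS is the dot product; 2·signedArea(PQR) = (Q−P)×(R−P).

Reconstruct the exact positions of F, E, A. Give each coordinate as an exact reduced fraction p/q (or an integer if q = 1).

A = (11302/1453, -22636/4359)
E = (15/2, -5/3)
F = (3, -38/3)

1. F_x = 3  [F is the reflection of C across G]
2. F_y = -38/3  [F is the reflection of C across G]
   → F = (3, -38/3)
3. E_x = 15/2  [EC · GD = -61/9 ∩ ED · CF = 809/9]
4. E_y = -5/3  [EC · GD = -61/9 ∩ ED · CF = 809/9]
   → E = (15/2, -5/3)
5. A_x = 11302/1453  [D, E, A are collinear ∩ GA ⟂ DE]
6. A_y = -22636/4359  [D, E, A are collinear ∩ GA ⟂ DE]
   → A = (11302/1453, -22636/4359)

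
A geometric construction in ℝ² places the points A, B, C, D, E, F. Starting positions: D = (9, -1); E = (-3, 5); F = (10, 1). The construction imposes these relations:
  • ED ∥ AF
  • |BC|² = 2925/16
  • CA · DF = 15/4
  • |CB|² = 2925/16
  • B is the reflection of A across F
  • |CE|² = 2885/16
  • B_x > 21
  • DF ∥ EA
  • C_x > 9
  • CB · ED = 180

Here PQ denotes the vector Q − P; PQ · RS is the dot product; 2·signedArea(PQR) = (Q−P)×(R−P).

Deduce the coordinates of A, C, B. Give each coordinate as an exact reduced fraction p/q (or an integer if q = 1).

1. A_x = -2  [ED ∥ AF ∩ DF ∥ EA]
2. A_y = 7  [ED ∥ AF ∩ DF ∥ EA]
   → A = (-2, 7)
3. C_x = 37/4  [line -1·x + -2·y + 33/4 = 0 ∩ |CE|² = 2885/16]
4. C_y = -1/2  [line -1·x + -2·y + 33/4 = 0 ∩ |CE|² = 2885/16]
   → C = (37/4, -1/2)
5. B_x = 22  [B is the reflection of A across F]
6. B_y = -5  [B is the reflection of A across F]
   → B = (22, -5)

A = (-2, 7)
B = (22, -5)
C = (37/4, -1/2)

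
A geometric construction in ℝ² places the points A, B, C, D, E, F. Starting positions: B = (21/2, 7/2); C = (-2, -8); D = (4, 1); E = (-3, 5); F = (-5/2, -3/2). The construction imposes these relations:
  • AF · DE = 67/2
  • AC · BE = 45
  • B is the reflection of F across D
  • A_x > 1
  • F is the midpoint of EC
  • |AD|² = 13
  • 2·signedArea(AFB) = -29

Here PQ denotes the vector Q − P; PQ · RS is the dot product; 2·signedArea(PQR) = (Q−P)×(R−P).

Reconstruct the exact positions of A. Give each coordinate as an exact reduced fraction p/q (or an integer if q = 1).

A = (2, -2)

1. A_x = 2  [AF · DE = 67/2 ∩ AC · BE = 45]
2. A_y = -2  [AF · DE = 67/2 ∩ AC · BE = 45]
   → A = (2, -2)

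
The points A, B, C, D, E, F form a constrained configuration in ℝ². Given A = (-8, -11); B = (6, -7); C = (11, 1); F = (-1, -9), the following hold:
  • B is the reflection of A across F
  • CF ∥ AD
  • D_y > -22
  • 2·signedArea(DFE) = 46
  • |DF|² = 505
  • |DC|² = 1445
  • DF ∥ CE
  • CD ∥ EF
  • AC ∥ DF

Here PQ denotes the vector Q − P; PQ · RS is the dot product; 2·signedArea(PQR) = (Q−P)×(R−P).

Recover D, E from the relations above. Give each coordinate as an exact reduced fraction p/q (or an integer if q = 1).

1. D_x = -20  [AC ∥ DF ∩ CF ∥ AD]
2. D_y = -21  [AC ∥ DF ∩ CF ∥ AD]
   → D = (-20, -21)
3. E_x = 30  [CD ∥ EF ∩ DF ∥ CE]
4. E_y = 13  [CD ∥ EF ∩ DF ∥ CE]
   → E = (30, 13)

D = (-20, -21)
E = (30, 13)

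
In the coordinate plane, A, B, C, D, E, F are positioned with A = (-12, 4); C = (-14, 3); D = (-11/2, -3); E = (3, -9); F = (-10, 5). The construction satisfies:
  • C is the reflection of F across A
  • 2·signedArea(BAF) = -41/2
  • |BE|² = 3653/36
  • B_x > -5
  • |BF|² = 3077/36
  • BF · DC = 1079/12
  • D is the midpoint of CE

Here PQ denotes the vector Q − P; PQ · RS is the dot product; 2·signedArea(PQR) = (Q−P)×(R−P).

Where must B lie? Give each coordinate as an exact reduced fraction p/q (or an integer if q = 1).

B = (-29/6, -8/3)

1. B_x = -29/6  [2·signedArea(BAF) = -41/2 ∩ BF · DC = 1079/12]
2. B_y = -8/3  [2·signedArea(BAF) = -41/2 ∩ BF · DC = 1079/12]
   → B = (-29/6, -8/3)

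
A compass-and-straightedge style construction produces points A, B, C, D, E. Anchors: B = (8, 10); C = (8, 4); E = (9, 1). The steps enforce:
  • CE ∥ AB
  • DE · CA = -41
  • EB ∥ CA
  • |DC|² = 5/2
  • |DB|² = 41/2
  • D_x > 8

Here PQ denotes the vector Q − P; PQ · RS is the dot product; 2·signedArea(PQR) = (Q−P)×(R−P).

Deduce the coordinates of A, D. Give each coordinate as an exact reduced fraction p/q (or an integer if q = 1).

1. A_x = 7  [CE ∥ AB ∩ EB ∥ CA]
2. A_y = 13  [CE ∥ AB ∩ EB ∥ CA]
   → A = (7, 13)
3. D_x = 17/2  [line 1·x + -9·y + 41 = 0 ∩ |DB|² = 41/2]
4. D_y = 11/2  [line 1·x + -9·y + 41 = 0 ∩ |DB|² = 41/2]
   → D = (17/2, 11/2)

A = (7, 13)
D = (17/2, 11/2)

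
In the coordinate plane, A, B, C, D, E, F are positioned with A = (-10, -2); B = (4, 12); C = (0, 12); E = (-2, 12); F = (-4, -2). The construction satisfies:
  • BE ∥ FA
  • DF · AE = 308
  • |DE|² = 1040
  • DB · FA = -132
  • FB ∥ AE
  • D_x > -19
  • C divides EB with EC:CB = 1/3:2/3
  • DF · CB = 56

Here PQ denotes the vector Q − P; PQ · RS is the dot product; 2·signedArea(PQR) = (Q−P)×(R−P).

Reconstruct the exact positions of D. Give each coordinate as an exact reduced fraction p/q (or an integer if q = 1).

D = (-18, -16)

1. D_x = -18  [DF · CB = 56 ∩ DF · AE = 308]
2. D_y = -16  [DF · CB = 56 ∩ DF · AE = 308]
   → D = (-18, -16)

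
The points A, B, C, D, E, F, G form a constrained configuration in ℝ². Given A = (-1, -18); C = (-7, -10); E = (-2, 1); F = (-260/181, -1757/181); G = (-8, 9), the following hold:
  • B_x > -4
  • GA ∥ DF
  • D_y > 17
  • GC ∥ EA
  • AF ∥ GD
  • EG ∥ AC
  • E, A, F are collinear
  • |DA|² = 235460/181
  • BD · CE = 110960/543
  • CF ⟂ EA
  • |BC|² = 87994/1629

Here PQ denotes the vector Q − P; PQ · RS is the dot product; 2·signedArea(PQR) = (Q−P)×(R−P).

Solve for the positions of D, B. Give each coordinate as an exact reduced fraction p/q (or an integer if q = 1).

B = (-656/181, -1885/543)
D = (-1527/181, 3130/181)

1. D_x = -1527/181  [GA ∥ DF ∩ AF ∥ GD]
2. D_y = 3130/181  [GA ∥ DF ∩ AF ∥ GD]
   → D = (-1527/181, 3130/181)
3. B_x = -656/181  [line -5·x + -11·y + -30575/543 = 0 ∩ |BC|² = 87994/1629]
4. B_y = -1885/543  [line -5·x + -11·y + -30575/543 = 0 ∩ |BC|² = 87994/1629]
   → B = (-656/181, -1885/543)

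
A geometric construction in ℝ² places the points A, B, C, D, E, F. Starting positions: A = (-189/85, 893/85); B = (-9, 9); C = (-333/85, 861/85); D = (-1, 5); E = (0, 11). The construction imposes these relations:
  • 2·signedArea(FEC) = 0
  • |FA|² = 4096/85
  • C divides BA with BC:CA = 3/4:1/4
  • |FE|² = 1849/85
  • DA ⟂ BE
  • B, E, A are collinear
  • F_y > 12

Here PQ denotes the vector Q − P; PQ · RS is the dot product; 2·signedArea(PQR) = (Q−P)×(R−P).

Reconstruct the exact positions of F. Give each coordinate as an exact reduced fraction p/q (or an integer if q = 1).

1. F_x = 387/85  [line 74/85·x + -333/85·y + 3663/85 = 0 ∩ |FE|² = 1849/85]
2. F_y = 1021/85  [line 74/85·x + -333/85·y + 3663/85 = 0 ∩ |FE|² = 1849/85]
   → F = (387/85, 1021/85)

F = (387/85, 1021/85)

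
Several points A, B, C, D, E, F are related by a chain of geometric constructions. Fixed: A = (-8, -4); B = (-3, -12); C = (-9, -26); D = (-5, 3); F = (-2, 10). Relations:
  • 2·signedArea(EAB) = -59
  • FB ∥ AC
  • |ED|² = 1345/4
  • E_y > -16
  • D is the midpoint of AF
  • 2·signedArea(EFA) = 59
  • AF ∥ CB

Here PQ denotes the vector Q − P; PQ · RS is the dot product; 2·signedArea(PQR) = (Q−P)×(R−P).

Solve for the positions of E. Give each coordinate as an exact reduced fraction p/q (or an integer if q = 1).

E = (-17/2, -15)

1. E_x = -17/2  [2·signedArea(EFA) = 59 ∩ 2·signedArea(EAB) = -59]
2. E_y = -15  [2·signedArea(EFA) = 59 ∩ 2·signedArea(EAB) = -59]
   → E = (-17/2, -15)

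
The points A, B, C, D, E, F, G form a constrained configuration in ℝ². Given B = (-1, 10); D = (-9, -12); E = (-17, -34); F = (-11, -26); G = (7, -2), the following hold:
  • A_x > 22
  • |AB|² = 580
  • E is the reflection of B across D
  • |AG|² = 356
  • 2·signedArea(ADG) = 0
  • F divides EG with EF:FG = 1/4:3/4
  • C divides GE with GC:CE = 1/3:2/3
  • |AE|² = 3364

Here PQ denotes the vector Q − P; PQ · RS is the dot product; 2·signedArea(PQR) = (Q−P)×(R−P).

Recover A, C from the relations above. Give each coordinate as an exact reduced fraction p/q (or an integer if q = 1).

1. A_x = 23  [line -10·x + 16·y + 102 = 0 ∩ |AG|² = 356]
2. A_y = 8  [line -10·x + 16·y + 102 = 0 ∩ |AG|² = 356]
   → A = (23, 8)
3. C_x = -1  [C divides GE with GC:CE = 1/3:2/3]
4. C_y = -38/3  [C divides GE with GC:CE = 1/3:2/3]
   → C = (-1, -38/3)

A = (23, 8)
C = (-1, -38/3)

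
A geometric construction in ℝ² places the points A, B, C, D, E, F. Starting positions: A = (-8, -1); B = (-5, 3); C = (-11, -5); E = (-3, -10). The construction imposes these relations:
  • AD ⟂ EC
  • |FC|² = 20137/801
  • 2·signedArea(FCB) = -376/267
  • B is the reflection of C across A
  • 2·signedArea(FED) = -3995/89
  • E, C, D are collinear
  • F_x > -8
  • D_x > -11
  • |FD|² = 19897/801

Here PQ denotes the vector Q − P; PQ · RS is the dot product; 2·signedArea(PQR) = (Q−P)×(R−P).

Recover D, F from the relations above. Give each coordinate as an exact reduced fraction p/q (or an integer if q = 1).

1. D_x = -947/89  [E, C, D are collinear ∩ AD ⟂ EC]
2. D_y = -465/89  [E, C, D are collinear ∩ AD ⟂ EC]
   → D = (-947/89, -465/89)
3. F_x = -2104/267  [2·signedArea(FED) = -3995/89 ∩ 2·signedArea(FCB) = -376/267]
4. F_y = -287/267  [2·signedArea(FED) = -3995/89 ∩ 2·signedArea(FCB) = -376/267]
   → F = (-2104/267, -287/267)

D = (-947/89, -465/89)
F = (-2104/267, -287/267)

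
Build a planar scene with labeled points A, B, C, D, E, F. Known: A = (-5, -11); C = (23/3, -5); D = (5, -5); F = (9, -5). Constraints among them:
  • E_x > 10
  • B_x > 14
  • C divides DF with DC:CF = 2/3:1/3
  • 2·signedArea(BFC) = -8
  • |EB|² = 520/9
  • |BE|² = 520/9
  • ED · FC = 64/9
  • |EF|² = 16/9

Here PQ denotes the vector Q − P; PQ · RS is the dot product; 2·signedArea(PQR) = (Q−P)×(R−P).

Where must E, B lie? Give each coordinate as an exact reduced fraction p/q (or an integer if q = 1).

B = (15, 1)
E = (31/3, -5)

1. E_x = 31/3  [ED · FC = 64/9]
2. E_y = -5  [|EF|² = 16/9]
   → E = (31/3, -5)
3. B_y = 1  [2·signedArea(BFC) = -8]
4. B_x = 15  [|EB|² = 520/9]
   → B = (15, 1)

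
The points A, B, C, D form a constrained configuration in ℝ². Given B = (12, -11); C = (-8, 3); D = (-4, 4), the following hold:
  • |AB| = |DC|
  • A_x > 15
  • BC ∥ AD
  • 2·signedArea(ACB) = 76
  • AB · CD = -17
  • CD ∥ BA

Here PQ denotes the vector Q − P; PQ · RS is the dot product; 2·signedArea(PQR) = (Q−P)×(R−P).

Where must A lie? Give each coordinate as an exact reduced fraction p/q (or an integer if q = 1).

A = (16, -10)

1. A_x = 16  [BC ∥ AD ∩ CD ∥ BA]
2. A_y = -10  [BC ∥ AD ∩ CD ∥ BA]
   → A = (16, -10)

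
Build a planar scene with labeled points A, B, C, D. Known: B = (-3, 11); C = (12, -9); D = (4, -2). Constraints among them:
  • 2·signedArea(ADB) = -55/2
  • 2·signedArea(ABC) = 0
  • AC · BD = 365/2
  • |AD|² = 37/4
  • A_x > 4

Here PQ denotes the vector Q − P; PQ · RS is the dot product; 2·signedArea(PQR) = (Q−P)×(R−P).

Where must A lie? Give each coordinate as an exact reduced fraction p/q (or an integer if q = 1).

A = (9/2, 1)

1. A_x = 9/2  [2·signedArea(ABC) = 0 ∩ AC · BD = 365/2]
2. A_y = 1  [2·signedArea(ABC) = 0 ∩ AC · BD = 365/2]
   → A = (9/2, 1)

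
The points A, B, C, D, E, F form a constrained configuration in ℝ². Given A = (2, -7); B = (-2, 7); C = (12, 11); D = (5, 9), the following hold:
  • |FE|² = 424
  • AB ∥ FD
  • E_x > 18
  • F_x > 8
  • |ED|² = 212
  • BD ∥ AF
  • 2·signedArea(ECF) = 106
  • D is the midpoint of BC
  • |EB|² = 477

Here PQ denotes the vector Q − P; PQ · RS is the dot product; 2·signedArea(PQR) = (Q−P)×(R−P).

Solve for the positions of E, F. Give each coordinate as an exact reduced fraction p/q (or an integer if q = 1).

1. F_x = 9  [AB ∥ FD ∩ BD ∥ AF]
2. F_y = -5  [AB ∥ FD ∩ BD ∥ AF]
   → F = (9, -5)
3. E_x = 19  [line 16·x + -3·y + -265 = 0 ∩ |ED|² = 212]
4. E_y = 13  [line 16·x + -3·y + -265 = 0 ∩ |ED|² = 212]
   → E = (19, 13)

E = (19, 13)
F = (9, -5)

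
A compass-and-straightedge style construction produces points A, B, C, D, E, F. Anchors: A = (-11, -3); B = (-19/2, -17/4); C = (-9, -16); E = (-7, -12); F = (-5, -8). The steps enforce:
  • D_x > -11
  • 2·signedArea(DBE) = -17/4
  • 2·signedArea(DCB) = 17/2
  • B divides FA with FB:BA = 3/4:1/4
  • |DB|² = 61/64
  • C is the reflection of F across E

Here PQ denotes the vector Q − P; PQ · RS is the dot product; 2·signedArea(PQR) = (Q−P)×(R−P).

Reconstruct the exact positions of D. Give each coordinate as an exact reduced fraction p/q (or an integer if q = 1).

D = (-41/4, -29/8)

1. D_x = -41/4  [2·signedArea(DCB) = 17/2 ∩ 2·signedArea(DBE) = -17/4]
2. D_y = -29/8  [2·signedArea(DCB) = 17/2 ∩ 2·signedArea(DBE) = -17/4]
   → D = (-41/4, -29/8)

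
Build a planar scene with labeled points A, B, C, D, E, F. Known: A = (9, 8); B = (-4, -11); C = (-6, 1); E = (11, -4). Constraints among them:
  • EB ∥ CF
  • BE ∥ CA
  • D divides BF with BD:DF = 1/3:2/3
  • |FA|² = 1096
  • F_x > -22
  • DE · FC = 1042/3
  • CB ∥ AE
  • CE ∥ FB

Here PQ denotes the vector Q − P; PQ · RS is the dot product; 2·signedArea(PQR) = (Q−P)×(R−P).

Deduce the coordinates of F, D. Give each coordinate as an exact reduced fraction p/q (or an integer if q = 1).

1. F_x = -21  [CE ∥ FB ∩ EB ∥ CF]
2. F_y = -6  [CE ∥ FB ∩ EB ∥ CF]
   → F = (-21, -6)
3. D_x = -29/3  [D divides BF with BD:DF = 1/3:2/3]
4. D_y = -28/3  [D divides BF with BD:DF = 1/3:2/3]
   → D = (-29/3, -28/3)

D = (-29/3, -28/3)
F = (-21, -6)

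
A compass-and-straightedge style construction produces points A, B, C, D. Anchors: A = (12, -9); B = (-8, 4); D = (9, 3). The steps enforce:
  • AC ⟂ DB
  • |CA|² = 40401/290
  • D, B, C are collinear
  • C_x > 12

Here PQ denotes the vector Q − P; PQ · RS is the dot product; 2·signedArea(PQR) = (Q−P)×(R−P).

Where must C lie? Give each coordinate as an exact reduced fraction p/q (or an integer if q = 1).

C = (3681/290, 807/290)

1. C_x = 3681/290  [D, B, C are collinear ∩ AC ⟂ DB]
2. C_y = 807/290  [D, B, C are collinear ∩ AC ⟂ DB]
   → C = (3681/290, 807/290)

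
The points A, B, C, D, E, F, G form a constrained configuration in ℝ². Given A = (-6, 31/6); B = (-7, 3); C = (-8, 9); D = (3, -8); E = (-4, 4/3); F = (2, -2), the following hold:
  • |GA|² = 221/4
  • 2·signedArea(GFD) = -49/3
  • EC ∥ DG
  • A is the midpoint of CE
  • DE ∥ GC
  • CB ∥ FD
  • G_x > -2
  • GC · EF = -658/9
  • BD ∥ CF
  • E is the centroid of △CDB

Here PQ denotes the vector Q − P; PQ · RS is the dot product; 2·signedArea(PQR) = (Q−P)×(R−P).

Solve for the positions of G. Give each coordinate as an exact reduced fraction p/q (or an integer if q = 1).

1. G_x = -1  [DE ∥ GC ∩ EC ∥ DG]
2. G_y = -1/3  [DE ∥ GC ∩ EC ∥ DG]
   → G = (-1, -1/3)

G = (-1, -1/3)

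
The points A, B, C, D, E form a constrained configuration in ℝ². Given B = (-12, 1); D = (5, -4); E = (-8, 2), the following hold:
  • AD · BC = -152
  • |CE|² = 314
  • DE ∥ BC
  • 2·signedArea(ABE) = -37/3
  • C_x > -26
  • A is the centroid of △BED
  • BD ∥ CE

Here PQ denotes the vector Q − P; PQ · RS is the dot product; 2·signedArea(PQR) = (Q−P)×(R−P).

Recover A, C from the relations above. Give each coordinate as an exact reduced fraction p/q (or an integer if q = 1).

A = (-5, -1/3)
C = (-25, 7)

1. A_x = -5  [A is the centroid of △BED]
2. A_y = -1/3  [A is the centroid of △BED]
   → A = (-5, -1/3)
3. C_x = -25  [BD ∥ CE ∩ DE ∥ BC]
4. C_y = 7  [BD ∥ CE ∩ DE ∥ BC]
   → C = (-25, 7)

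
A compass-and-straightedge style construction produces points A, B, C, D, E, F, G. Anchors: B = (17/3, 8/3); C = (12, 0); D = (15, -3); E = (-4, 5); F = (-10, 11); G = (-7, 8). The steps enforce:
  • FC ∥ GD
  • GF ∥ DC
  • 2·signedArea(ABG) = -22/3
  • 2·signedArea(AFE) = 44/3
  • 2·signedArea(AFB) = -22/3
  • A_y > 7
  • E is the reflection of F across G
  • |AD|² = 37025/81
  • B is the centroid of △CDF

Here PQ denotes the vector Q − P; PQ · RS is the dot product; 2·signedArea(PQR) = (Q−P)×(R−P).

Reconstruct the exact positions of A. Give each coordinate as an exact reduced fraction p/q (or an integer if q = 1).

A = (-34/9, 65/9)

1. A_x = -34/9  [2·signedArea(AFB) = -22/3 ∩ 2·signedArea(AFE) = 44/3]
2. A_y = 65/9  [2·signedArea(AFB) = -22/3 ∩ 2·signedArea(AFE) = 44/3]
   → A = (-34/9, 65/9)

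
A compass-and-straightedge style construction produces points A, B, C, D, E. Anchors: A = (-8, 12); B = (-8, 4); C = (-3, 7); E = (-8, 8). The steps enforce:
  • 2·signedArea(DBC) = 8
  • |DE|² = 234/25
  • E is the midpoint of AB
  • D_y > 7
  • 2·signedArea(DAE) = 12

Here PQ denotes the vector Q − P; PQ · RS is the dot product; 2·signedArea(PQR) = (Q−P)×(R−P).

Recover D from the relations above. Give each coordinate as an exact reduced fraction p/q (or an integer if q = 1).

1. D_x = -5  [2·signedArea(DBC) = 8 ∩ 2·signedArea(DAE) = 12]
2. D_y = 37/5  [2·signedArea(DBC) = 8 ∩ 2·signedArea(DAE) = 12]
   → D = (-5, 37/5)

D = (-5, 37/5)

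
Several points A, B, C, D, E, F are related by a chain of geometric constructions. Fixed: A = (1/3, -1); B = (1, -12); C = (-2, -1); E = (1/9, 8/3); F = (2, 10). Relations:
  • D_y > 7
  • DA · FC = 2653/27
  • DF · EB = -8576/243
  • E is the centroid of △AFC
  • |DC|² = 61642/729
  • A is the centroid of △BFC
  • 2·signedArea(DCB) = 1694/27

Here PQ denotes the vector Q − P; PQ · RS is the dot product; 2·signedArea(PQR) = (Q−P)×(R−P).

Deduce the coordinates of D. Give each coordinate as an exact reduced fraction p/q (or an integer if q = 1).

D = (37/27, 68/9)

1. D_x = 37/27  [2·signedArea(DCB) = 1694/27 ∩ DF · EB = -8576/243]
2. D_y = 68/9  [2·signedArea(DCB) = 1694/27 ∩ DF · EB = -8576/243]
   → D = (37/27, 68/9)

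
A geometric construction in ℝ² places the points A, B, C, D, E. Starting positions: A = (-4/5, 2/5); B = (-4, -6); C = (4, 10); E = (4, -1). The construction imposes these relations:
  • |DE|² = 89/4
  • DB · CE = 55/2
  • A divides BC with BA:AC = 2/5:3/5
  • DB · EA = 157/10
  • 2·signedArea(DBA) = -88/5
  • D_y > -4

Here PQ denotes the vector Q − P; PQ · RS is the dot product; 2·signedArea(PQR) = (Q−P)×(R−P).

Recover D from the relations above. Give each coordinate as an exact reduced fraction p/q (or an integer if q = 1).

1. D_x = 0  [DB · EA = 157/10 ∩ DB · CE = 55/2]
2. D_y = -7/2  [DB · EA = 157/10 ∩ DB · CE = 55/2]
   → D = (0, -7/2)

D = (0, -7/2)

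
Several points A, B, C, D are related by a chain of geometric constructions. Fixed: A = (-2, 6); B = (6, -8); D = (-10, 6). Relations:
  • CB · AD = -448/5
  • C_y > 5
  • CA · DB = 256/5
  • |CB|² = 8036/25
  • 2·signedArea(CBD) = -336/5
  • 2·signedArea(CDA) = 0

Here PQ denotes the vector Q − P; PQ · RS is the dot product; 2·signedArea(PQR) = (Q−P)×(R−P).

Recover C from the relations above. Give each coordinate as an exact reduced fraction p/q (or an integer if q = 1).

1. C_x = -26/5  [2·signedArea(CDA) = 0 ∩ CB · AD = -448/5]
2. C_y = 6  [2·signedArea(CDA) = 0 ∩ CB · AD = -448/5]
   → C = (-26/5, 6)

C = (-26/5, 6)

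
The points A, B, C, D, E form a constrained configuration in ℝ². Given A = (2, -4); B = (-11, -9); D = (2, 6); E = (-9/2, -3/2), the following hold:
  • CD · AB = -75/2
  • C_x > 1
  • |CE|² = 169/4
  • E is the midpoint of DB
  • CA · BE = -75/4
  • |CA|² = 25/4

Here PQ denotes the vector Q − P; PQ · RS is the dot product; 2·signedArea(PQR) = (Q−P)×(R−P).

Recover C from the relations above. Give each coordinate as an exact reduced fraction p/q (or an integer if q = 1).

1. C_x = 2  [CA · BE = -75/4 ∩ CD · AB = -75/2]
2. C_y = -3/2  [CA · BE = -75/4 ∩ CD · AB = -75/2]
   → C = (2, -3/2)

C = (2, -3/2)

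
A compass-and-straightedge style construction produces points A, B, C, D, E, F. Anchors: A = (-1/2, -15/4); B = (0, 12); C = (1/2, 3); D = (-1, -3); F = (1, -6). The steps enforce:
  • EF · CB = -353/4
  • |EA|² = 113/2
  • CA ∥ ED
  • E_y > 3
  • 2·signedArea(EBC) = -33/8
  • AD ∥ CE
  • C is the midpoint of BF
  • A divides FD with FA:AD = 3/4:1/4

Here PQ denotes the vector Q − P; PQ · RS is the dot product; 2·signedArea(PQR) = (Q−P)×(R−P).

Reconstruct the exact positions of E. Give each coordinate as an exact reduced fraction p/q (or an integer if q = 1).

1. E_x = 0  [CA ∥ ED ∩ AD ∥ CE]
2. E_y = 15/4  [CA ∥ ED ∩ AD ∥ CE]
   → E = (0, 15/4)

E = (0, 15/4)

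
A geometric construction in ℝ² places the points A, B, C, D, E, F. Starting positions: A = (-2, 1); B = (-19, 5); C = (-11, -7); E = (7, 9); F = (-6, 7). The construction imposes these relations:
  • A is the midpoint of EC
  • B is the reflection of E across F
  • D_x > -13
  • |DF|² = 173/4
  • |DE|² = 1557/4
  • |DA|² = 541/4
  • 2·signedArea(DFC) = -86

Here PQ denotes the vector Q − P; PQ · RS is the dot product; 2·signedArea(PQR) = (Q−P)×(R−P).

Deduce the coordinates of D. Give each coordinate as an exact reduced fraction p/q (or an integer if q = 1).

1. D_x = -25/2  [line 14·x + -5·y + 205 = 0 ∩ |DA|² = 541/4]
2. D_y = 6  [line 14·x + -5·y + 205 = 0 ∩ |DA|² = 541/4]
   → D = (-25/2, 6)

D = (-25/2, 6)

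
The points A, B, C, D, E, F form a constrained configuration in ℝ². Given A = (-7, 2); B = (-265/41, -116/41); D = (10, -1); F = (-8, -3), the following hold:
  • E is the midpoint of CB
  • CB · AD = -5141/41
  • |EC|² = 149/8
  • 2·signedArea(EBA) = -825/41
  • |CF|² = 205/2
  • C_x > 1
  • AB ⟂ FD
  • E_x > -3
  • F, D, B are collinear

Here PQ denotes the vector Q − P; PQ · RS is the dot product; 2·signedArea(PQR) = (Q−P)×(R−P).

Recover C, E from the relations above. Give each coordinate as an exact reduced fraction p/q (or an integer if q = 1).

1. C_x = 3/2  [line -17·x + 3·y + 24 = 0 ∩ |CF|² = 205/2]
2. C_y = 1/2  [line -17·x + 3·y + 24 = 0 ∩ |CF|² = 205/2]
   → C = (3/2, 1/2)
3. E_x = -407/164  [E is the midpoint of CB]
4. E_y = -191/164  [E is the midpoint of CB]
   → E = (-407/164, -191/164)

C = (3/2, 1/2)
E = (-407/164, -191/164)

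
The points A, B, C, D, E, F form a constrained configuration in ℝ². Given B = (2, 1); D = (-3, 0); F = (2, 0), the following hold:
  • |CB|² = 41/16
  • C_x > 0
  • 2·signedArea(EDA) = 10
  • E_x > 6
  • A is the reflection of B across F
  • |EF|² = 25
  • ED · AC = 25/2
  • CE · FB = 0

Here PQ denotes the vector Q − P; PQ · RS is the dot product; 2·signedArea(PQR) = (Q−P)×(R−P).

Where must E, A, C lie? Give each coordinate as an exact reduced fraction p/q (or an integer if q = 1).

1. A_x = 2  [A is the reflection of B across F]
2. A_y = -1  [A is the reflection of B across F]
   → A = (2, -1)
3. E_x = 7  [line 1·x + 5·y + -7 = 0 ∩ |EF|² = 25]
4. E_y = 0  [line 1·x + 5·y + -7 = 0 ∩ |EF|² = 25]
   → E = (7, 0)
5. C_x = 3/4  [ED · AC = 25/2 ∩ CE · FB = 0]
6. C_y = 0  [ED · AC = 25/2 ∩ CE · FB = 0]
   → C = (3/4, 0)

A = (2, -1)
C = (3/4, 0)
E = (7, 0)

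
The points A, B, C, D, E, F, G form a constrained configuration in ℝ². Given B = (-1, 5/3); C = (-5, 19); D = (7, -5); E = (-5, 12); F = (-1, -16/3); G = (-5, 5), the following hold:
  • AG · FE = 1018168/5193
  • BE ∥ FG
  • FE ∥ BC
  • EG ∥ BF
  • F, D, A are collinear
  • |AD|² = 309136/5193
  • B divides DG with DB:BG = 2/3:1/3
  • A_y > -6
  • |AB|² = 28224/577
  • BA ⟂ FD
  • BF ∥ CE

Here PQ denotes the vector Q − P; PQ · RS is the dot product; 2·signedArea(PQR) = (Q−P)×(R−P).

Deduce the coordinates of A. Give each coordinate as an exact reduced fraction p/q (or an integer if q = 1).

A = (-409/577, -9211/1731)

1. A_x = -409/577  [F, D, A are collinear ∩ BA ⟂ FD]
2. A_y = -9211/1731  [F, D, A are collinear ∩ BA ⟂ FD]
   → A = (-409/577, -9211/1731)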